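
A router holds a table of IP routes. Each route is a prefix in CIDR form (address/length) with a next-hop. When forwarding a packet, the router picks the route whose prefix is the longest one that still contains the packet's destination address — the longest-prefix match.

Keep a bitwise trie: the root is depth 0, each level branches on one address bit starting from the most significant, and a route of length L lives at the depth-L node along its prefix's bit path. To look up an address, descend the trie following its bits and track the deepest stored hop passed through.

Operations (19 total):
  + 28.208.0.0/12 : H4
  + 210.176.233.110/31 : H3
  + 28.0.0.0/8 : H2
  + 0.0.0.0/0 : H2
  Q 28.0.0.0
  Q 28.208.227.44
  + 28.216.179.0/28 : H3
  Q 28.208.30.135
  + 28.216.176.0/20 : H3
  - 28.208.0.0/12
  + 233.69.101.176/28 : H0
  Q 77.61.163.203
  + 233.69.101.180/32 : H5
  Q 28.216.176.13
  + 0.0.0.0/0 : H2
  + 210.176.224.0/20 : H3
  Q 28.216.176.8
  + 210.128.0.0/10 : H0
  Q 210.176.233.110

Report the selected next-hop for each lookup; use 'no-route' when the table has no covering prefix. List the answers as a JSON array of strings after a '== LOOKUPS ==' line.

Process each operation:
  add 28.208.0.0/12 -> H4 at depth 12
  add 210.176.233.110/31 -> H3 at depth 31
  add 28.0.0.0/8 -> H2 at depth 8
  add 0.0.0.0/0 -> H2 at depth 0
  ? 28.0.0.0  path d0:H2→d1:-→d2:-→d3:-→d4:-→d5:-→d6:-→d7:-→d8:H2  best=H2
  ? 28.208.227.44  path d0:H2→d1:-→d2:-→d3:-→d4:-→d5:-→d6:-→d7:-→d8:H2→d9:-→d10:-→d11:-→d12:H4  best=H4
  add 28.216.179.0/28 -> H3 at depth 28
  ? 28.208.30.135  path d0:H2→d1:-→d2:-→d3:-→d4:-→d5:-→d6:-→d7:-→d8:H2→d9:-→d10:-→d11:-→d12:H4  best=H4
  add 28.216.176.0/20 -> H3 at depth 20
  del 28.208.0.0/12 (clear depth 12)
  add 233.69.101.176/28 -> H0 at depth 28
  ? 77.61.163.203  path d0:H2→d1:-  best=H2
  add 233.69.101.180/32 -> H5 at depth 32
  ? 28.216.176.13  path d0:H2→d1:-→d2:-→d3:-→d4:-→d5:-→d6:-→d7:-→d8:H2→d9:-→d10:-→d11:-→d12:-→d13:-→d14:-→d15:-→d16:-→d17:-→d18:-→d19:-→d20:H3→d21:-→d22:-  best=H3
  add 0.0.0.0/0 -> H2 at depth 0
  add 210.176.224.0/20 -> H3 at depth 20
  ? 28.216.176.8  path d0:H2→d1:-→d2:-→d3:-→d4:-→d5:-→d6:-→d7:-→d8:H2→d9:-→d10:-→d11:-→d12:-→d13:-→d14:-→d15:-→d16:-→d17:-→d18:-→d19:-→d20:H3→d21:-→d22:-  best=H3
  add 210.128.0.0/10 -> H0 at depth 10
  ? 210.176.233.110  path d0:H2→d1:-→d2:-→d3:-→d4:-→d5:-→d6:-→d7:-→d8:-→d9:-→d10:H0→d11:-→d12:-→d13:-→d14:-→d15:-→d16:-→d17:-→d18:-→d19:-→d20:H3→d21:-→d22:-→d23:-→d24:-→d25:-→d26:-→d27:-→d28:-→d29:-→d30:-→d31:H3  best=H3

== LOOKUPS ==
["H2","H4","H4","H2","H3","H3","H3"]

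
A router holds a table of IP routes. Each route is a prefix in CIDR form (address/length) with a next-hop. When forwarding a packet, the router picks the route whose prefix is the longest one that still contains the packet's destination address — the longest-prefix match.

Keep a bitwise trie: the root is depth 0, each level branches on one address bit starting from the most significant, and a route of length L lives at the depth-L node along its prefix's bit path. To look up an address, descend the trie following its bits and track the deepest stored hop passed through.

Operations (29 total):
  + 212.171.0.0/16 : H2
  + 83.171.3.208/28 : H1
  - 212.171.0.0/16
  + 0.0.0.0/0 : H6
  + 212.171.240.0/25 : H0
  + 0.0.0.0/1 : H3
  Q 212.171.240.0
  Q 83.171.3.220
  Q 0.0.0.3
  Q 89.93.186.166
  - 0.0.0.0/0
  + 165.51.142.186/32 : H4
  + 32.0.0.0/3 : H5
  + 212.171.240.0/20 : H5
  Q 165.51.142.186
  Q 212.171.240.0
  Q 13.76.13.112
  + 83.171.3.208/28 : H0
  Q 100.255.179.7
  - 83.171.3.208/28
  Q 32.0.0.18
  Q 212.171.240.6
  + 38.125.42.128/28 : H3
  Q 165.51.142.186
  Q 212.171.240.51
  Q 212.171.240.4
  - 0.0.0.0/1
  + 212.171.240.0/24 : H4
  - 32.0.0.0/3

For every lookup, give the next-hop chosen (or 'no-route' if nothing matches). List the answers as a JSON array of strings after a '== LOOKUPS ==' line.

Apply in order:
  + 212.171.0.0/16 (H2) depth=16
  + 83.171.3.208/28 (H1) depth=28
  del 212.171.0.0/16 (clear depth 16)
  + 0.0.0.0/0 (H6) depth=0
  + 212.171.240.0/25 (H0) depth=25
  + 0.0.0.0/1 (H3) depth=1
  ? 212.171.240.0  path d0:H6→d1:-→d2:-→d3:-→d4:-→d5:-→d6:-→d7:-→d8:-→d9:-→d10:-→d11:-→d12:-→d13:-→d14:-→d15:-→d16:-→d17:-→d18:-→d19:-→d20:-→d21:-→d22:-→d23:-→d24:-→d25:H0  best=H0
  ? 83.171.3.220  path d0:H6→d1:H3→d2:-→d3:-→d4:-→d5:-→d6:-→d7:-→d8:-→d9:-→d10:-→d11:-→d12:-→d13:-→d14:-→d15:-→d16:-→d17:-→d18:-→d19:-→d20:-→d21:-→d22:-→d23:-→d24:-→d25:-→d26:-→d27:-→d28:H1  best=H1
  ? 0.0.0.3  path d0:H6→d1:H3  best=H3
  ? 89.93.186.166  path d0:H6→d1:H3→d2:-→d3:-→d4:-  best=H3
  del 0.0.0.0/0 (clear depth 0)
  + 165.51.142.186/32 (H4) depth=32
  + 32.0.0.0/3 (H5) depth=3
  + 212.171.240.0/20 (H5) depth=20
  ? 165.51.142.186  path d0:-→d1:-→d2:-→d3:-→d4:-→d5:-→d6:-→d7:-→d8:-→d9:-→d10:-→d11:-→d12:-→d13:-→d14:-→d15:-→d16:-→d17:-→d18:-→d19:-→d20:-→d21:-→d22:-→d23:-→d24:-→d25:-→d26:-→d27:-→d28:-→d29:-→d30:-→d31:-→d32:H4  best=H4
  ? 212.171.240.0  path d0:-→d1:-→d2:-→d3:-→d4:-→d5:-→d6:-→d7:-→d8:-→d9:-→d10:-→d11:-→d12:-→d13:-→d14:-→d15:-→d16:-→d17:-→d18:-→d19:-→d20:H5→d21:-→d22:-→d23:-→d24:-→d25:H0  best=H0
  ? 13.76.13.112  path d0:-→d1:H3→d2:-  best=H3
  + 83.171.3.208/28 (H0) depth=28
  ? 100.255.179.7  path d0:-→d1:H3→d2:-  best=H3
  del 83.171.3.208/28 (clear depth 28)
  ? 32.0.0.18  path d0:-→d1:H3→d2:-→d3:H5  best=H5
  ? 212.171.240.6  path d0:-→d1:-→d2:-→d3:-→d4:-→d5:-→d6:-→d7:-→d8:-→d9:-→d10:-→d11:-→d12:-→d13:-→d14:-→d15:-→d16:-→d17:-→d18:-→d19:-→d20:H5→d21:-→d22:-→d23:-→d24:-→d25:H0  best=H0
  + 38.125.42.128/28 (H3) depth=28
  ? 165.51.142.186  path d0:-→d1:-→d2:-→d3:-→d4:-→d5:-→d6:-→d7:-→d8:-→d9:-→d10:-→d11:-→d12:-→d13:-→d14:-→d15:-→d16:-→d17:-→d18:-→d19:-→d20:-→d21:-→d22:-→d23:-→d24:-→d25:-→d26:-→d27:-→d28:-→d29:-→d30:-→d31:-→d32:H4  best=H4
  ? 212.171.240.51  path d0:-→d1:-→d2:-→d3:-→d4:-→d5:-→d6:-→d7:-→d8:-→d9:-→d10:-→d11:-→d12:-→d13:-→d14:-→d15:-→d16:-→d17:-→d18:-→d19:-→d20:H5→d21:-→d22:-→d23:-→d24:-→d25:H0  best=H0
  ? 212.171.240.4  path d0:-→d1:-→d2:-→d3:-→d4:-→d5:-→d6:-→d7:-→d8:-→d9:-→d10:-→d11:-→d12:-→d13:-→d14:-→d15:-→d16:-→d17:-→d18:-→d19:-→d20:H5→d21:-→d22:-→d23:-→d24:-→d25:H0  best=H0
  del 0.0.0.0/1 (clear depth 1)
  + 212.171.240.0/24 (H4) depth=24
  del 32.0.0.0/3 (clear depth 3)

== LOOKUPS ==
["H0","H1","H3","H3","H4","H0","H3","H3","H5","H0","H4","H0","H0"]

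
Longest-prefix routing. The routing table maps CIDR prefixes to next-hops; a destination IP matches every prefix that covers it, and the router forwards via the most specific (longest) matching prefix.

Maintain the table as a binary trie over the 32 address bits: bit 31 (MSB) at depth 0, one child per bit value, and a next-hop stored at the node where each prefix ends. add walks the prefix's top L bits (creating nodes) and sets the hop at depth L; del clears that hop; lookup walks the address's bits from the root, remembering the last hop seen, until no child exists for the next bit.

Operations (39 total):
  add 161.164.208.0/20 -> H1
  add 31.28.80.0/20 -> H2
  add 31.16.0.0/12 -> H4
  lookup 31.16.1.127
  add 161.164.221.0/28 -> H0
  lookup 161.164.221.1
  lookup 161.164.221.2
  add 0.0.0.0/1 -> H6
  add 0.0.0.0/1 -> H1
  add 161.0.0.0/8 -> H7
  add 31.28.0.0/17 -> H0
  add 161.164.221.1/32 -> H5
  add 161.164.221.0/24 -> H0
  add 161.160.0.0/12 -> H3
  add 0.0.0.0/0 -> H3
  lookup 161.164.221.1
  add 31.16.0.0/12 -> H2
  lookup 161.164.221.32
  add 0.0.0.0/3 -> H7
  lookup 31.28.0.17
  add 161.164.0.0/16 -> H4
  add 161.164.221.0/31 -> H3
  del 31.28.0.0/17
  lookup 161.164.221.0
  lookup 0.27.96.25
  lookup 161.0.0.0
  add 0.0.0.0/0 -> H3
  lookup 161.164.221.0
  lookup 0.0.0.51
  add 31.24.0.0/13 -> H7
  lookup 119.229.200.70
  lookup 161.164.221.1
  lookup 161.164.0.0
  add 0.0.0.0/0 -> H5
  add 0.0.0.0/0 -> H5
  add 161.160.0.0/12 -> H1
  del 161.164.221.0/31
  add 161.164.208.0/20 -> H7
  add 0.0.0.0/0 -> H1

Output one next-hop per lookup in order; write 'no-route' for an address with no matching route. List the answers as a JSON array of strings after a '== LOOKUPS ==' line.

Apply in order:
  + 161.164.208.0/20 (H1) depth=20
  + 31.28.80.0/20 (H2) depth=20
  + 31.16.0.0/12 (H4) depth=12
  Q 31.16.1.127: descend 000111110001 ; hops seen [H4] ; pick H4
  + 161.164.221.0/28 (H0) depth=28
  Q 161.164.221.1: descend 1010000110100100110111010000 ; hops seen [H1,H0] ; pick H0
  Q 161.164.221.2: descend 1010000110100100110111010000 ; hops seen [H1,H0] ; pick H0
  + 0.0.0.0/1 (H6) depth=1
  + 0.0.0.0/1 (H1) depth=1
  + 161.0.0.0/8 (H7) depth=8
  + 31.28.0.0/17 (H0) depth=17
  + 161.164.221.1/32 (H5) depth=32
  + 161.164.221.0/24 (H0) depth=24
  + 161.160.0.0/12 (H3) depth=12
  + 0.0.0.0/0 (H3) depth=0
  Q 161.164.221.1: descend 10100001101001001101110100000001 ; hops seen [H3,H7,H3,H1,H0,H0,H5] ; pick H5
  + 31.16.0.0/12 (H2) depth=12
  Q 161.164.221.32: descend 10100001101001001101110100 ; hops seen [H3,H7,H3,H1,H0] ; pick H0
  + 0.0.0.0/3 (H7) depth=3
  Q 31.28.0.17: descend 00011111000111000 ; hops seen [H3,H1,H7,H2,H0] ; pick H0
  + 161.164.0.0/16 (H4) depth=16
  + 161.164.221.0/31 (H3) depth=31
  - 31.28.0.0/17 clear@17
  Q 161.164.221.0: descend 1010000110100100110111010000000 ; hops seen [H3,H7,H3,H4,H1,H0,H0,H3] ; pick H3
  Q 0.27.96.25: descend 000 ; hops seen [H3,H1,H7] ; pick H7
  Q 161.0.0.0: descend 10100001 ; hops seen [H3,H7] ; pick H7
  + 0.0.0.0/0 (H3) depth=0
  Q 161.164.221.0: descend 1010000110100100110111010000000 ; hops seen [H3,H7,H3,H4,H1,H0,H0,H3] ; pick H3
  Q 0.0.0.51: descend 000 ; hops seen [H3,H1,H7] ; pick H7
  + 31.24.0.0/13 (H7) depth=13
  Q 119.229.200.70: descend 0 ; hops seen [H3,H1] ; pick H1
  Q 161.164.221.1: descend 10100001101001001101110100000001 ; hops seen [H3,H7,H3,H4,H1,H0,H0,H3,H5] ; pick H5
  Q 161.164.0.0: descend 1010000110100100 ; hops seen [H3,H7,H3,H4] ; pick H4
  + 0.0.0.0/0 (H5) depth=0
  + 0.0.0.0/0 (H5) depth=0
  + 161.160.0.0/12 (H1) depth=12
  - 161.164.221.0/31 clear@31
  + 161.164.208.0/20 (H7) depth=20
  + 0.0.0.0/0 (H1) depth=0

== LOOKUPS ==
["H4","H0","H0","H5","H0","H0","H3","H7","H7","H3","H7","H1","H5","H4"]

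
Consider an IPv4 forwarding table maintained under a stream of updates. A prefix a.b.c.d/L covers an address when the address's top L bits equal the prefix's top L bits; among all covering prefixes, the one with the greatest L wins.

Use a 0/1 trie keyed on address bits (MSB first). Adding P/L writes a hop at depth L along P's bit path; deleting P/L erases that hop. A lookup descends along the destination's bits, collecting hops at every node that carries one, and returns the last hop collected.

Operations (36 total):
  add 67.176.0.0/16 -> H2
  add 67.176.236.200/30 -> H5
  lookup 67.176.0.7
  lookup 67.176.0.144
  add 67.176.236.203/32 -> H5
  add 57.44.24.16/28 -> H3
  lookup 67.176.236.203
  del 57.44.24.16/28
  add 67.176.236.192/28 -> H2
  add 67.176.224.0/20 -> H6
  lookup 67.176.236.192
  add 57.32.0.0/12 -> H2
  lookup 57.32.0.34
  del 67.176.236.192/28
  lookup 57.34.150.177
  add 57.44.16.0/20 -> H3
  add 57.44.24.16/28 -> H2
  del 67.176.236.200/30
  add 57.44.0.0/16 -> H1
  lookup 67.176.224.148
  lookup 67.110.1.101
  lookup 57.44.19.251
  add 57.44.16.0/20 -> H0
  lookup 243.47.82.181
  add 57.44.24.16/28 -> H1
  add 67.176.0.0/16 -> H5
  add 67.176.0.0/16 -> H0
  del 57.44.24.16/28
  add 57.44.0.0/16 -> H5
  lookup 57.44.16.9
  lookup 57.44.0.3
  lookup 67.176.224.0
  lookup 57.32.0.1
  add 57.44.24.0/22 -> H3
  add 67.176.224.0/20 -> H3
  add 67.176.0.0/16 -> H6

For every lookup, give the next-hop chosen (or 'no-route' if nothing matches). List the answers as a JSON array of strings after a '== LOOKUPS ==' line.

Process each operation:
  add 67.176.0.0/16 -> H2 at depth 16
  add 67.176.236.200/30 -> H5 at depth 30
  ? 67.176.0.7  path d0:-→d1:-→d2:-→d3:-→d4:-→d5:-→d6:-→d7:-→d8:-→d9:-→d10:-→d11:-→d12:-→d13:-→d14:-→d15:-→d16:H2  best=H2
  ? 67.176.0.144  path d0:-→d1:-→d2:-→d3:-→d4:-→d5:-→d6:-→d7:-→d8:-→d9:-→d10:-→d11:-→d12:-→d13:-→d14:-→d15:-→d16:H2  best=H2
  add 67.176.236.203/32 -> H5 at depth 32
  add 57.44.24.16/28 -> H3 at depth 28
  ? 67.176.236.203  path d0:-→d1:-→d2:-→d3:-→d4:-→d5:-→d6:-→d7:-→d8:-→d9:-→d10:-→d11:-→d12:-→d13:-→d14:-→d15:-→d16:H2→d17:-→d18:-→d19:-→d20:-→d21:-→d22:-→d23:-→d24:-→d25:-→d26:-→d27:-→d28:-→d29:-→d30:H5→d31:-→d32:H5  best=H5
  del 57.44.24.16/28 (clear depth 28)
  add 67.176.236.192/28 -> H2 at depth 28
  add 67.176.224.0/20 -> H6 at depth 20
  ? 67.176.236.192  path d0:-→d1:-→d2:-→d3:-→d4:-→d5:-→d6:-→d7:-→d8:-→d9:-→d10:-→d11:-→d12:-→d13:-→d14:-→d15:-→d16:H2→d17:-→d18:-→d19:-→d20:H6→d21:-→d22:-→d23:-→d24:-→d25:-→d26:-→d27:-→d28:H2  best=H2
  add 57.32.0.0/12 -> H2 at depth 12
  ? 57.32.0.34  path d0:-→d1:-→d2:-→d3:-→d4:-→d5:-→d6:-→d7:-→d8:-→d9:-→d10:-→d11:-→d12:H2  best=H2
  del 67.176.236.192/28 (clear depth 28)
  ? 57.34.150.177  path d0:-→d1:-→d2:-→d3:-→d4:-→d5:-→d6:-→d7:-→d8:-→d9:-→d10:-→d11:-→d12:H2  best=H2
  add 57.44.16.0/20 -> H3 at depth 20
  add 57.44.24.16/28 -> H2 at depth 28
  del 67.176.236.200/30 (clear depth 30)
  add 57.44.0.0/16 -> H1 at depth 16
  ? 67.176.224.148  path d0:-→d1:-→d2:-→d3:-→d4:-→d5:-→d6:-→d7:-→d8:-→d9:-→d10:-→d11:-→d12:-→d13:-→d14:-→d15:-→d16:H2→d17:-→d18:-→d19:-→d20:H6  best=H6
  ? 67.110.1.101  path d0:-→d1:-→d2:-→d3:-→d4:-→d5:-→d6:-→d7:-→d8:-  best=no-route
  ? 57.44.19.251  path d0:-→d1:-→d2:-→d3:-→d4:-→d5:-→d6:-→d7:-→d8:-→d9:-→d10:-→d11:-→d12:H2→d13:-→d14:-→d15:-→d16:H1→d17:-→d18:-→d19:-→d20:H3  best=H3
  add 57.44.16.0/20 -> H0 at depth 20
  ? 243.47.82.181  path d0:-  best=no-route
  add 57.44.24.16/28 -> H1 at depth 28
  add 67.176.0.0/16 -> H5 at depth 16
  add 67.176.0.0/16 -> H0 at depth 16
  del 57.44.24.16/28 (clear depth 28)
  add 57.44.0.0/16 -> H5 at depth 16
  ? 57.44.16.9  path d0:-→d1:-→d2:-→d3:-→d4:-→d5:-→d6:-→d7:-→d8:-→d9:-→d10:-→d11:-→d12:H2→d13:-→d14:-→d15:-→d16:H5→d17:-→d18:-→d19:-→d20:H0  best=H0
  ? 57.44.0.3  path d0:-→d1:-→d2:-→d3:-→d4:-→d5:-→d6:-→d7:-→d8:-→d9:-→d10:-→d11:-→d12:H2→d13:-→d14:-→d15:-→d16:H5→d17:-→d18:-→d19:-  best=H5
  ? 67.176.224.0  path d0:-→d1:-→d2:-→d3:-→d4:-→d5:-→d6:-→d7:-→d8:-→d9:-→d10:-→d11:-→d12:-→d13:-→d14:-→d15:-→d16:H0→d17:-→d18:-→d19:-→d20:H6  best=H6
  ? 57.32.0.1  path d0:-→d1:-→d2:-→d3:-→d4:-→d5:-→d6:-→d7:-→d8:-→d9:-→d10:-→d11:-→d12:H2  best=H2
  add 57.44.24.0/22 -> H3 at depth 22
  add 67.176.224.0/20 -> H3 at depth 20
  add 67.176.0.0/16 -> H6 at depth 16

== LOOKUPS ==
["H2","H2","H5","H2","H2","H2","H6","no-route","H3","no-route","H0","H5","H6","H2"]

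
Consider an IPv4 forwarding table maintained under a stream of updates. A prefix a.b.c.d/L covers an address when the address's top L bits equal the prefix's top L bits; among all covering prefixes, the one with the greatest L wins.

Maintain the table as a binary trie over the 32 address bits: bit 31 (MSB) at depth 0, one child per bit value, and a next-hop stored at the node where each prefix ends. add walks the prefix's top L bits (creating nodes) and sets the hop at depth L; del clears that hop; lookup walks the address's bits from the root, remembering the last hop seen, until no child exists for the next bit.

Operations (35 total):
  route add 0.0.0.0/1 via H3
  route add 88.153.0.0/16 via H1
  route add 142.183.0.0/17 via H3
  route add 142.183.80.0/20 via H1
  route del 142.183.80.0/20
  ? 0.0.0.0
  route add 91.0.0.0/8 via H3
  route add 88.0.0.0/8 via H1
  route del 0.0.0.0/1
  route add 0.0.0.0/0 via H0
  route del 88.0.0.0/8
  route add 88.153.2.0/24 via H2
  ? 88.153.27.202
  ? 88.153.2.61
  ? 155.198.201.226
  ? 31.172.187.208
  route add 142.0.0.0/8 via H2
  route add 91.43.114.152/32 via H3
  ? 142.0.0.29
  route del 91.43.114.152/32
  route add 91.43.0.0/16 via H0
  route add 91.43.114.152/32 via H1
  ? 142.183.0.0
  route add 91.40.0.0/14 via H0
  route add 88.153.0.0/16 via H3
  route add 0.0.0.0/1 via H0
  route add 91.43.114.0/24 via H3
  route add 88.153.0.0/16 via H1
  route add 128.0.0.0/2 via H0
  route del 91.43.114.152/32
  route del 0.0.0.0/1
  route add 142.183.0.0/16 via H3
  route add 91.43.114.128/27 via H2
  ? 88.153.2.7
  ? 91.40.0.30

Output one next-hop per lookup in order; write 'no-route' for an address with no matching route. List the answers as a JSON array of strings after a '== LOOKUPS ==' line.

Process each operation:
  add 0.0.0.0/1 -> H3 at depth 1
  add 88.153.0.0/16 -> H1 at depth 16
  add 142.183.0.0/17 -> H3 at depth 17
  add 142.183.80.0/20 -> H1 at depth 20
  - 142.183.80.0/20 clear@20
  ? 0.0.0.0  path d0:-→d1:H3  best=H3
  add 91.0.0.0/8 -> H3 at depth 8
  add 88.0.0.0/8 -> H1 at depth 8
  - 0.0.0.0/1 clear@1
  add 0.0.0.0/0 -> H0 at depth 0
  - 88.0.0.0/8 clear@8
  add 88.153.2.0/24 -> H2 at depth 24
  ? 88.153.27.202  path d0:H0→d1:-→d2:-→d3:-→d4:-→d5:-→d6:-→d7:-→d8:-→d9:-→d10:-→d11:-→d12:-→d13:-→d14:-→d15:-→d16:H1→d17:-→d18:-→d19:-  best=H1
  ? 88.153.2.61  path d0:H0→d1:-→d2:-→d3:-→d4:-→d5:-→d6:-→d7:-→d8:-→d9:-→d10:-→d11:-→d12:-→d13:-→d14:-→d15:-→d16:H1→d17:-→d18:-→d19:-→d20:-→d21:-→d22:-→d23:-→d24:H2  best=H2
  ? 155.198.201.226  path d0:H0→d1:-→d2:-→d3:-  best=H0
  ? 31.172.187.208  path d0:H0→d1:-  best=H0
  add 142.0.0.0/8 -> H2 at depth 8
  add 91.43.114.152/32 -> H3 at depth 32
  ? 142.0.0.29  path d0:H0→d1:-→d2:-→d3:-→d4:-→d5:-→d6:-→d7:-→d8:H2  best=H2
  - 91.43.114.152/32 clear@32
  add 91.43.0.0/16 -> H0 at depth 16
  add 91.43.114.152/32 -> H1 at depth 32
  ? 142.183.0.0  path d0:H0→d1:-→d2:-→d3:-→d4:-→d5:-→d6:-→d7:-→d8:H2→d9:-→d10:-→d11:-→d12:-→d13:-→d14:-→d15:-→d16:-→d17:H3  best=H3
  add 91.40.0.0/14 -> H0 at depth 14
  add 88.153.0.0/16 -> H3 at depth 16
  add 0.0.0.0/1 -> H0 at depth 1
  add 91.43.114.0/24 -> H3 at depth 24
  add 88.153.0.0/16 -> H1 at depth 16
  add 128.0.0.0/2 -> H0 at depth 2
  - 91.43.114.152/32 clear@32
  - 0.0.0.0/1 clear@1
  add 142.183.0.0/16 -> H3 at depth 16
  add 91.43.114.128/27 -> H2 at depth 27
  ? 88.153.2.7  path d0:H0→d1:-→d2:-→d3:-→d4:-→d5:-→d6:-→d7:-→d8:-→d9:-→d10:-→d11:-→d12:-→d13:-→d14:-→d15:-→d16:H1→d17:-→d18:-→d19:-→d20:-→d21:-→d22:-→d23:-→d24:H2  best=H2
  ? 91.40.0.30  path d0:H0→d1:-→d2:-→d3:-→d4:-→d5:-→d6:-→d7:-→d8:H3→d9:-→d10:-→d11:-→d12:-→d13:-→d14:H0  best=H0

== LOOKUPS ==
["H3","H1","H2","H0","H0","H2","H3","H2","H0"]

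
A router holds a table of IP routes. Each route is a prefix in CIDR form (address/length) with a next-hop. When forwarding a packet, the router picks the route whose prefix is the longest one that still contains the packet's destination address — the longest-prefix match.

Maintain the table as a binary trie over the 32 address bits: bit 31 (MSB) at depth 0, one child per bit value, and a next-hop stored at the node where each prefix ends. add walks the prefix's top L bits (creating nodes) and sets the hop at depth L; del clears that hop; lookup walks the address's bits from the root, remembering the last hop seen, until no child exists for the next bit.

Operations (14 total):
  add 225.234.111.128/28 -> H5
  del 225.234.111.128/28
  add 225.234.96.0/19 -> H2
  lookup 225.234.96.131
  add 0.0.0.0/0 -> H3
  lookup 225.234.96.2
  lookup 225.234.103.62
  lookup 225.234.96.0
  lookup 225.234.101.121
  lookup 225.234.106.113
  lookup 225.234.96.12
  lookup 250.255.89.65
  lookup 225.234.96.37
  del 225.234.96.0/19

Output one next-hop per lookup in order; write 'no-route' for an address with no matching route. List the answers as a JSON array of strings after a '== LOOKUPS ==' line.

Process each operation:
  + 225.234.111.128/28 (H5) depth=28
  del 225.234.111.128/28 (clear depth 28)
  + 225.234.96.0/19 (H2) depth=19
  ? 225.234.96.131  path d0:-→d1:-→d2:-→d3:-→d4:-→d5:-→d6:-→d7:-→d8:-→d9:-→d10:-→d11:-→d12:-→d13:-→d14:-→d15:-→d16:-→d17:-→d18:-→d19:H2→d20:-  best=H2
  + 0.0.0.0/0 (H3) depth=0
  ? 225.234.96.2  path d0:H3→d1:-→d2:-→d3:-→d4:-→d5:-→d6:-→d7:-→d8:-→d9:-→d10:-→d11:-→d12:-→d13:-→d14:-→d15:-→d16:-→d17:-→d18:-→d19:H2→d20:-  best=H2
  ? 225.234.103.62  path d0:H3→d1:-→d2:-→d3:-→d4:-→d5:-→d6:-→d7:-→d8:-→d9:-→d10:-→d11:-→d12:-→d13:-→d14:-→d15:-→d16:-→d17:-→d18:-→d19:H2→d20:-  best=H2
  ? 225.234.96.0  path d0:H3→d1:-→d2:-→d3:-→d4:-→d5:-→d6:-→d7:-→d8:-→d9:-→d10:-→d11:-→d12:-→d13:-→d14:-→d15:-→d16:-→d17:-→d18:-→d19:H2→d20:-  best=H2
  ? 225.234.101.121  path d0:H3→d1:-→d2:-→d3:-→d4:-→d5:-→d6:-→d7:-→d8:-→d9:-→d10:-→d11:-→d12:-→d13:-→d14:-→d15:-→d16:-→d17:-→d18:-→d19:H2→d20:-  best=H2
  ? 225.234.106.113  path d0:H3→d1:-→d2:-→d3:-→d4:-→d5:-→d6:-→d7:-→d8:-→d9:-→d10:-→d11:-→d12:-→d13:-→d14:-→d15:-→d16:-→d17:-→d18:-→d19:H2→d20:-→d21:-  best=H2
  ? 225.234.96.12  path d0:H3→d1:-→d2:-→d3:-→d4:-→d5:-→d6:-→d7:-→d8:-→d9:-→d10:-→d11:-→d12:-→d13:-→d14:-→d15:-→d16:-→d17:-→d18:-→d19:H2→d20:-  best=H2
  ? 250.255.89.65  path d0:H3→d1:-→d2:-→d3:-  best=H3
  ? 225.234.96.37  path d0:H3→d1:-→d2:-→d3:-→d4:-→d5:-→d6:-→d7:-→d8:-→d9:-→d10:-→d11:-→d12:-→d13:-→d14:-→d15:-→d16:-→d17:-→d18:-→d19:H2→d20:-  best=H2
  del 225.234.96.0/19 (clear depth 19)

== LOOKUPS ==
["H2","H2","H2","H2","H2","H2","H2","H3","H2"]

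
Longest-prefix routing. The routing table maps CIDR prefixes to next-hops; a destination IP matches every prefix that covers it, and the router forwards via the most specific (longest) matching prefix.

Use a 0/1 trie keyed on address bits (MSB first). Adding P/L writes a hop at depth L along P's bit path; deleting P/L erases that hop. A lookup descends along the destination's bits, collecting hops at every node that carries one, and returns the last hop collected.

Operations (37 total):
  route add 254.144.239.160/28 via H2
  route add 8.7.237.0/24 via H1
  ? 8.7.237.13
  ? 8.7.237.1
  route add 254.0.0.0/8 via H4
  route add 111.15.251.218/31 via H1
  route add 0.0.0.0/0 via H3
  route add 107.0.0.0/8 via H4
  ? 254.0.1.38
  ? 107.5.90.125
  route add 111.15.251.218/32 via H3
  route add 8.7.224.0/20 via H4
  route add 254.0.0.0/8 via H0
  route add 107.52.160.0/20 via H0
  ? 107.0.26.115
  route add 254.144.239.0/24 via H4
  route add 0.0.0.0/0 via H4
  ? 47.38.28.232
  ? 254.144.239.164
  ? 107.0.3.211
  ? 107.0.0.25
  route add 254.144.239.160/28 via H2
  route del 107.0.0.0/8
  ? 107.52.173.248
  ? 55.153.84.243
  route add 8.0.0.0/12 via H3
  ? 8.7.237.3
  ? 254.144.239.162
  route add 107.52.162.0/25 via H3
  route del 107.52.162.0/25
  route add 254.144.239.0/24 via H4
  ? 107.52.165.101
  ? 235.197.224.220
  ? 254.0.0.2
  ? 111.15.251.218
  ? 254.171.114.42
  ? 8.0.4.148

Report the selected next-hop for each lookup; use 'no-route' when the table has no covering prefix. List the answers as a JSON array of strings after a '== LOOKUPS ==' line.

Trace:
  add 254.144.239.160/28 -> H2 at depth 28
  add 8.7.237.0/24 -> H1 at depth 24
  lookup 8.7.237.13: bits 000010000000011111101101 walk d0:-→d1:-→d2:-→d3:-→d4:-→d5:-→d6:-→d7:-→d8:-→d9:-→d10:-→d11:-→d12:-→d13:-→d14:-→d15:-→d16:-→d17:-→d18:-→d19:-→d20:-→d21:-→d22:-→d23:-→d24:H1 -> H1
  lookup 8.7.237.1: bits 000010000000011111101101 walk d0:-→d1:-→d2:-→d3:-→d4:-→d5:-→d6:-→d7:-→d8:-→d9:-→d10:-→d11:-→d12:-→d13:-→d14:-→d15:-→d16:-→d17:-→d18:-→d19:-→d20:-→d21:-→d22:-→d23:-→d24:H1 -> H1
  add 254.0.0.0/8 -> H4 at depth 8
  add 111.15.251.218/31 -> H1 at depth 31
  add 0.0.0.0/0 -> H3 at depth 0
  add 107.0.0.0/8 -> H4 at depth 8
  lookup 254.0.1.38: bits 11111110 walk d0:H3→d1:-→d2:-→d3:-→d4:-→d5:-→d6:-→d7:-→d8:H4 -> H4
  lookup 107.5.90.125: bits 01101011 walk d0:H3→d1:-→d2:-→d3:-→d4:-→d5:-→d6:-→d7:-→d8:H4 -> H4
  add 111.15.251.218/32 -> H3 at depth 32
  add 8.7.224.0/20 -> H4 at depth 20
  add 254.0.0.0/8 -> H0 at depth 8
  add 107.52.160.0/20 -> H0 at depth 20
  lookup 107.0.26.115: bits 0110101100 walk d0:H3→d1:-→d2:-→d3:-→d4:-→d5:-→d6:-→d7:-→d8:H4→d9:-→d10:- -> H4
  add 254.144.239.0/24 -> H4 at depth 24
  add 0.0.0.0/0 -> H4 at depth 0
  lookup 47.38.28.232: bits 00 walk d0:H4→d1:-→d2:- -> H4
  lookup 254.144.239.164: bits 1111111010010000111011111010 walk d0:H4→d1:-→d2:-→d3:-→d4:-→d5:-→d6:-→d7:-→d8:H0→d9:-→d10:-→d11:-→d12:-→d13:-→d14:-→d15:-→d16:-→d17:-→d18:-→d19:-→d20:-→d21:-→d22:-→d23:-→d24:H4→d25:-→d26:-→d27:-→d28:H2 -> H2
  lookup 107.0.3.211: bits 0110101100 walk d0:H4→d1:-→d2:-→d3:-→d4:-→d5:-→d6:-→d7:-→d8:H4→d9:-→d10:- -> H4
  lookup 107.0.0.25: bits 0110101100 walk d0:H4→d1:-→d2:-→d3:-→d4:-→d5:-→d6:-→d7:-→d8:H4→d9:-→d10:- -> H4
  add 254.144.239.160/28 -> H2 at depth 28
  - 107.0.0.0/8 clear@8
  lookup 107.52.173.248: bits 01101011001101001010 walk d0:H4→d1:-→d2:-→d3:-→d4:-→d5:-→d6:-→d7:-→d8:-→d9:-→d10:-→d11:-→d12:-→d13:-→d14:-→d15:-→d16:-→d17:-→d18:-→d19:-→d20:H0 -> H0
  lookup 55.153.84.243: bits 00 walk d0:H4→d1:-→d2:- -> H4
  add 8.0.0.0/12 -> H3 at depth 12
  lookup 8.7.237.3: bits 000010000000011111101101 walk d0:H4→d1:-→d2:-→d3:-→d4:-→d5:-→d6:-→d7:-→d8:-→d9:-→d10:-→d11:-→d12:H3→d13:-→d14:-→d15:-→d16:-→d17:-→d18:-→d19:-→d20:H4→d21:-→d22:-→d23:-→d24:H1 -> H1
  lookup 254.144.239.162: bits 1111111010010000111011111010 walk d0:H4→d1:-→d2:-→d3:-→d4:-→d5:-→d6:-→d7:-→d8:H0→d9:-→d10:-→d11:-→d12:-→d13:-→d14:-→d15:-→d16:-→d17:-→d18:-→d19:-→d20:-→d21:-→d22:-→d23:-→d24:H4→d25:-→d26:-→d27:-→d28:H2 -> H2
  add 107.52.162.0/25 -> H3 at depth 25
  - 107.52.162.0/25 clear@25
  add 254.144.239.0/24 -> H4 at depth 24
  lookup 107.52.165.101: bits 011010110011010010100 walk d0:H4→d1:-→d2:-→d3:-→d4:-→d5:-→d6:-→d7:-→d8:-→d9:-→d10:-→d11:-→d12:-→d13:-→d14:-→d15:-→d16:-→d17:-→d18:-→d19:-→d20:H0→d21:- -> H0
  lookup 235.197.224.220: bits 111 walk d0:H4→d1:-→d2:-→d3:- -> H4
  lookup 254.0.0.2: bits 11111110 walk d0:H4→d1:-→d2:-→d3:-→d4:-→d5:-→d6:-→d7:-→d8:H0 -> H0
  lookup 111.15.251.218: bits 01101111000011111111101111011010 walk d0:H4→d1:-→d2:-→d3:-→d4:-→d5:-→d6:-→d7:-→d8:-→d9:-→d10:-→d11:-→d12:-→d13:-→d14:-→d15:-→d16:-→d17:-→d18:-→d19:-→d20:-→d21:-→d22:-→d23:-→d24:-→d25:-→d26:-→d27:-→d28:-→d29:-→d30:-→d31:H1→d32:H3 -> H3
  lookup 254.171.114.42: bits 1111111010 walk d0:H4→d1:-→d2:-→d3:-→d4:-→d5:-→d6:-→d7:-→d8:H0→d9:-→d10:- -> H0
  lookup 8.0.4.148: bits 0000100000000 walk d0:H4→d1:-→d2:-→d3:-→d4:-→d5:-→d6:-→d7:-→d8:-→d9:-→d10:-→d11:-→d12:H3→d13:- -> H3

== LOOKUPS ==
["H1","H1","H4","H4","H4","H4","H2","H4","H4","H0","H4","H1","H2","H0","H4","H0","H3","H0","H3"]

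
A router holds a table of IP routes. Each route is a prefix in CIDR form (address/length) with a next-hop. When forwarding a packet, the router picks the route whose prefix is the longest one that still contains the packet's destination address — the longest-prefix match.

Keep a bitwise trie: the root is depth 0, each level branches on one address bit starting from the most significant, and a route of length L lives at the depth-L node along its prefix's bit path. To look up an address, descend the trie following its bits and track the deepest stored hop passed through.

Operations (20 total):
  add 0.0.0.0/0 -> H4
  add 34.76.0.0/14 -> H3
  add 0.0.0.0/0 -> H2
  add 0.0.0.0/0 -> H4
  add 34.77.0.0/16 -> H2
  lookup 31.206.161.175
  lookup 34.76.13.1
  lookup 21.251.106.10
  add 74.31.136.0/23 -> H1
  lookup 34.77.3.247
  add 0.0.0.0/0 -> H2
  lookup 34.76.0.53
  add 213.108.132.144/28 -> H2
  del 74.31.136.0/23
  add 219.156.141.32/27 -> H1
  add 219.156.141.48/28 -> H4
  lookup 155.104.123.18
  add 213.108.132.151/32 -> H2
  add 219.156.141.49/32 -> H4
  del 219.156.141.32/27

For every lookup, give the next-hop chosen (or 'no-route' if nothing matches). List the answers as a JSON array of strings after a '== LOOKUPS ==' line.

Process each operation:
  + 0.0.0.0/0 (H4) depth=0
  + 34.76.0.0/14 (H3) depth=14
  + 0.0.0.0/0 (H2) depth=0
  + 0.0.0.0/0 (H4) depth=0
  + 34.77.0.0/16 (H2) depth=16
  Q 31.206.161.175: descend 00 ; hops seen [H4] ; pick H4
  Q 34.76.13.1: descend 001000100100110 ; hops seen [H4,H3] ; pick H3
  Q 21.251.106.10: descend 00 ; hops seen [H4] ; pick H4
  + 74.31.136.0/23 (H1) depth=23
  Q 34.77.3.247: descend 0010001001001101 ; hops seen [H4,H3,H2] ; pick H2
  + 0.0.0.0/0 (H2) depth=0
  Q 34.76.0.53: descend 001000100100110 ; hops seen [H2,H3] ; pick H3
  + 213.108.132.144/28 (H2) depth=28
  - 74.31.136.0/23 clear@23
  + 219.156.141.32/27 (H1) depth=27
  + 219.156.141.48/28 (H4) depth=28
  Q 155.104.123.18: descend 1 ; hops seen [H2] ; pick H2
  + 213.108.132.151/32 (H2) depth=32
  + 219.156.141.49/32 (H4) depth=32
  - 219.156.141.32/27 clear@27

== LOOKUPS ==
["H4","H3","H4","H2","H3","H2"]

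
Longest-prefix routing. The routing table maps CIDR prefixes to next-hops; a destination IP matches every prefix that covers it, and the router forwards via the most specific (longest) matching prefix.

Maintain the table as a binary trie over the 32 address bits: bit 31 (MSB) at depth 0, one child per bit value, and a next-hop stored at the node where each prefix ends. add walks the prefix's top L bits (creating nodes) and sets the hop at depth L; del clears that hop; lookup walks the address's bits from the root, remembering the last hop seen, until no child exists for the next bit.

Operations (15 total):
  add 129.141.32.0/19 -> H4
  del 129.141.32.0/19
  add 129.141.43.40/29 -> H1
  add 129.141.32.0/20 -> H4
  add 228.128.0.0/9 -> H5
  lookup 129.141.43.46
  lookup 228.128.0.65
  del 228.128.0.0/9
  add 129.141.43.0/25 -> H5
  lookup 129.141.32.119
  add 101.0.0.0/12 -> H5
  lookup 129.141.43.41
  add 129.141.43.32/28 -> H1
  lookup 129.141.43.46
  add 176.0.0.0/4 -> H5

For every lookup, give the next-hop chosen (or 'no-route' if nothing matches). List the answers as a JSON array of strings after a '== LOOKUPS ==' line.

Trace:
  + 129.141.32.0/19 (H4) depth=19
  del 129.141.32.0/19 (clear depth 19)
  + 129.141.43.40/29 (H1) depth=29
  + 129.141.32.0/20 (H4) depth=20
  + 228.128.0.0/9 (H5) depth=9
  ? 129.141.43.46  path d0:-→d1:-→d2:-→d3:-→d4:-→d5:-→d6:-→d7:-→d8:-→d9:-→d10:-→d11:-→d12:-→d13:-→d14:-→d15:-→d16:-→d17:-→d18:-→d19:-→d20:H4→d21:-→d22:-→d23:-→d24:-→d25:-→d26:-→d27:-→d28:-→d29:H1  best=H1
  ? 228.128.0.65  path d0:-→d1:-→d2:-→d3:-→d4:-→d5:-→d6:-→d7:-→d8:-→d9:H5  best=H5
  del 228.128.0.0/9 (clear depth 9)
  + 129.141.43.0/25 (H5) depth=25
  ? 129.141.32.119  path d0:-→d1:-→d2:-→d3:-→d4:-→d5:-→d6:-→d7:-→d8:-→d9:-→d10:-→d11:-→d12:-→d13:-→d14:-→d15:-→d16:-→d17:-→d18:-→d19:-→d20:H4  best=H4
  + 101.0.0.0/12 (H5) depth=12
  ? 129.141.43.41  path d0:-→d1:-→d2:-→d3:-→d4:-→d5:-→d6:-→d7:-→d8:-→d9:-→d10:-→d11:-→d12:-→d13:-→d14:-→d15:-→d16:-→d17:-→d18:-→d19:-→d20:H4→d21:-→d22:-→d23:-→d24:-→d25:H5→d26:-→d27:-→d28:-→d29:H1  best=H1
  + 129.141.43.32/28 (H1) depth=28
  ? 129.141.43.46  path d0:-→d1:-→d2:-→d3:-→d4:-→d5:-→d6:-→d7:-→d8:-→d9:-→d10:-→d11:-→d12:-→d13:-→d14:-→d15:-→d16:-→d17:-→d18:-→d19:-→d20:H4→d21:-→d22:-→d23:-→d24:-→d25:H5→d26:-→d27:-→d28:H1→d29:H1  best=H1
  + 176.0.0.0/4 (H5) depth=4

== LOOKUPS ==
["H1","H5","H4","H1","H1"]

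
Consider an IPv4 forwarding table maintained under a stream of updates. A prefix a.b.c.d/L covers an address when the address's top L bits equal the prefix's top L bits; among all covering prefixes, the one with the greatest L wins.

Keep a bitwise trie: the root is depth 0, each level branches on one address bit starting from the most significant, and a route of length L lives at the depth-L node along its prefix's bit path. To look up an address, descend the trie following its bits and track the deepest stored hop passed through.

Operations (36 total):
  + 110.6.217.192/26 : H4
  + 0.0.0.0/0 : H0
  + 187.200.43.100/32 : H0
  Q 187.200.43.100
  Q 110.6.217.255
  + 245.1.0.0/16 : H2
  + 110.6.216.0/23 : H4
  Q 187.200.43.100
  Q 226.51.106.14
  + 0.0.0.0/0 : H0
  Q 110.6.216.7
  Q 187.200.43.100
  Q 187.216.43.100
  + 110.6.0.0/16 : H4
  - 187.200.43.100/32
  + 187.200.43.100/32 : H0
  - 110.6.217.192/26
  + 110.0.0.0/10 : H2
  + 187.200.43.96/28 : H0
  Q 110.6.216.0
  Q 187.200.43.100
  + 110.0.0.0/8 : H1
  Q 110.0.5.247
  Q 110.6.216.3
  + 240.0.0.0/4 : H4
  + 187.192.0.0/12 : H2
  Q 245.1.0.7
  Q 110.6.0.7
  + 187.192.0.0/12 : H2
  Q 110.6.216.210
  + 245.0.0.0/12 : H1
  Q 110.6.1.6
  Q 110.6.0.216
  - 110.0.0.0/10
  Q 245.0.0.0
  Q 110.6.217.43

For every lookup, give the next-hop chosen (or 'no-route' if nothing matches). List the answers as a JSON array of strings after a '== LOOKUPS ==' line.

Trace:
  + 110.6.217.192/26 (H4) depth=26
  + 0.0.0.0/0 (H0) depth=0
  + 187.200.43.100/32 (H0) depth=32
  lookup 187.200.43.100: bits 10111011110010000010101101100100 walk d0:H0→d1:-→d2:-→d3:-→d4:-→d5:-→d6:-→d7:-→d8:-→d9:-→d10:-→d11:-→d12:-→d13:-→d14:-→d15:-→d16:-→d17:-→d18:-→d19:-→d20:-→d21:-→d22:-→d23:-→d24:-→d25:-→d26:-→d27:-→d28:-→d29:-→d30:-→d31:-→d32:H0 -> H0
  lookup 110.6.217.255: bits 01101110000001101101100111 walk d0:H0→d1:-→d2:-→d3:-→d4:-→d5:-→d6:-→d7:-→d8:-→d9:-→d10:-→d11:-→d12:-→d13:-→d14:-→d15:-→d16:-→d17:-→d18:-→d19:-→d20:-→d21:-→d22:-→d23:-→d24:-→d25:-→d26:H4 -> H4
  + 245.1.0.0/16 (H2) depth=16
  + 110.6.216.0/23 (H4) depth=23
  lookup 187.200.43.100: bits 10111011110010000010101101100100 walk d0:H0→d1:-→d2:-→d3:-→d4:-→d5:-→d6:-→d7:-→d8:-→d9:-→d10:-→d11:-→d12:-→d13:-→d14:-→d15:-→d16:-→d17:-→d18:-→d19:-→d20:-→d21:-→d22:-→d23:-→d24:-→d25:-→d26:-→d27:-→d28:-→d29:-→d30:-→d31:-→d32:H0 -> H0
  lookup 226.51.106.14: bits 111 walk d0:H0→d1:-→d2:-→d3:- -> H0
  + 0.0.0.0/0 (H0) depth=0
  lookup 110.6.216.7: bits 01101110000001101101100 walk d0:H0→d1:-→d2:-→d3:-→d4:-→d5:-→d6:-→d7:-→d8:-→d9:-→d10:-→d11:-→d12:-→d13:-→d14:-→d15:-→d16:-→d17:-→d18:-→d19:-→d20:-→d21:-→d22:-→d23:H4 -> H4
  lookup 187.200.43.100: bits 10111011110010000010101101100100 walk d0:H0→d1:-→d2:-→d3:-→d4:-→d5:-→d6:-→d7:-→d8:-→d9:-→d10:-→d11:-→d12:-→d13:-→d14:-→d15:-→d16:-→d17:-→d18:-→d19:-→d20:-→d21:-→d22:-→d23:-→d24:-→d25:-→d26:-→d27:-→d28:-→d29:-→d30:-→d31:-→d32:H0 -> H0
  lookup 187.216.43.100: bits 10111011110 walk d0:H0→d1:-→d2:-→d3:-→d4:-→d5:-→d6:-→d7:-→d8:-→d9:-→d10:-→d11:- -> H0
  + 110.6.0.0/16 (H4) depth=16
  - 187.200.43.100/32 clear@32
  + 187.200.43.100/32 (H0) depth=32
  - 110.6.217.192/26 clear@26
  + 110.0.0.0/10 (H2) depth=10
  + 187.200.43.96/28 (H0) depth=28
  lookup 110.6.216.0: bits 01101110000001101101100 walk d0:H0→d1:-→d2:-→d3:-→d4:-→d5:-→d6:-→d7:-→d8:-→d9:-→d10:H2→d11:-→d12:-→d13:-→d14:-→d15:-→d16:H4→d17:-→d18:-→d19:-→d20:-→d21:-→d22:-→d23:H4 -> H4
  lookup 187.200.43.100: bits 10111011110010000010101101100100 walk d0:H0→d1:-→d2:-→d3:-→d4:-→d5:-→d6:-→d7:-→d8:-→d9:-→d10:-→d11:-→d12:-→d13:-→d14:-→d15:-→d16:-→d17:-→d18:-→d19:-→d20:-→d21:-→d22:-→d23:-→d24:-→d25:-→d26:-→d27:-→d28:H0→d29:-→d30:-→d31:-→d32:H0 -> H0
  + 110.0.0.0/8 (H1) depth=8
  lookup 110.0.5.247: bits 0110111000000 walk d0:H0→d1:-→d2:-→d3:-→d4:-→d5:-→d6:-→d7:-→d8:H1→d9:-→d10:H2→d11:-→d12:-→d13:- -> H2
  lookup 110.6.216.3: bits 01101110000001101101100 walk d0:H0→d1:-→d2:-→d3:-→d4:-→d5:-→d6:-→d7:-→d8:H1→d9:-→d10:H2→d11:-→d12:-→d13:-→d14:-→d15:-→d16:H4→d17:-→d18:-→d19:-→d20:-→d21:-→d22:-→d23:H4 -> H4
  + 240.0.0.0/4 (H4) depth=4
  + 187.192.0.0/12 (H2) depth=12
  lookup 245.1.0.7: bits 1111010100000001 walk d0:H0→d1:-→d2:-→d3:-→d4:H4→d5:-→d6:-→d7:-→d8:-→d9:-→d10:-→d11:-→d12:-→d13:-→d14:-→d15:-→d16:H2 -> H2
  lookup 110.6.0.7: bits 0110111000000110 walk d0:H0→d1:-→d2:-→d3:-→d4:-→d5:-→d6:-→d7:-→d8:H1→d9:-→d10:H2→d11:-→d12:-→d13:-→d14:-→d15:-→d16:H4 -> H4
  + 187.192.0.0/12 (H2) depth=12
  lookup 110.6.216.210: bits 01101110000001101101100 walk d0:H0→d1:-→d2:-→d3:-→d4:-→d5:-→d6:-→d7:-→d8:H1→d9:-→d10:H2→d11:-→d12:-→d13:-→d14:-→d15:-→d16:H4→d17:-→d18:-→d19:-→d20:-→d21:-→d22:-→d23:H4 -> H4
  + 245.0.0.0/12 (H1) depth=12
  lookup 110.6.1.6: bits 0110111000000110 walk d0:H0→d1:-→d2:-→d3:-→d4:-→d5:-→d6:-→d7:-→d8:H1→d9:-→d10:H2→d11:-→d12:-→d13:-→d14:-→d15:-→d16:H4 -> H4
  lookup 110.6.0.216: bits 0110111000000110 walk d0:H0→d1:-→d2:-→d3:-→d4:-→d5:-→d6:-→d7:-→d8:H1→d9:-→d10:H2→d11:-→d12:-→d13:-→d14:-→d15:-→d16:H4 -> H4
  - 110.0.0.0/10 clear@10
  lookup 245.0.0.0: bits 111101010000000 walk d0:H0→d1:-→d2:-→d3:-→d4:H4→d5:-→d6:-→d7:-→d8:-→d9:-→d10:-→d11:-→d12:H1→d13:-→d14:-→d15:- -> H1
  lookup 110.6.217.43: bits 011011100000011011011001 walk d0:H0→d1:-→d2:-→d3:-→d4:-→d5:-→d6:-→d7:-→d8:H1→d9:-→d10:-→d11:-→d12:-→d13:-→d14:-→d15:-→d16:H4→d17:-→d18:-→d19:-→d20:-→d21:-→d22:-→d23:H4→d24:- -> H4

== LOOKUPS ==
["H0","H4","H0","H0","H4","H0","H0","H4","H0","H2","H4","H2","H4","H4","H4","H4","H1","H4"]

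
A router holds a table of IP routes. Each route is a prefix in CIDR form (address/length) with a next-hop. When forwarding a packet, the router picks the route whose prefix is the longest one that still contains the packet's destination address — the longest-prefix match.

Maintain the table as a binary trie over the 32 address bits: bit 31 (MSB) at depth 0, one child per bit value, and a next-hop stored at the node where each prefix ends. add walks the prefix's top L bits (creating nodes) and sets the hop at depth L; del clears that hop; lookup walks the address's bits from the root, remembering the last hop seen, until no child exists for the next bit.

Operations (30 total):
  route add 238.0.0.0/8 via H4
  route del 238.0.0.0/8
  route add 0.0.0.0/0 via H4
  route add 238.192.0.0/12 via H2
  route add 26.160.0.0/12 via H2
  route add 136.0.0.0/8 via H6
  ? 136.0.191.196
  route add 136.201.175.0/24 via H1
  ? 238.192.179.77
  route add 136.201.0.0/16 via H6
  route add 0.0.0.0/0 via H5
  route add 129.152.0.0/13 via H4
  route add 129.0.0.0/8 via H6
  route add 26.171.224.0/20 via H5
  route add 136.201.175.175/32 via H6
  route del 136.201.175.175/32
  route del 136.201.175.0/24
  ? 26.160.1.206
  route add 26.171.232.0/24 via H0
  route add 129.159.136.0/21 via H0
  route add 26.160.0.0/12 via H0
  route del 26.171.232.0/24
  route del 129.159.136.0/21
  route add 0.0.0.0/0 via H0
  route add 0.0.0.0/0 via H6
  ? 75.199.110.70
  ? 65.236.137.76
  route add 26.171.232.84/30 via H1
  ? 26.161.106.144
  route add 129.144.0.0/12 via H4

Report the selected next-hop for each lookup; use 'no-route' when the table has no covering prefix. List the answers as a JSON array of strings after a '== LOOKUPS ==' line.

Process each operation:
  add 238.0.0.0/8 -> H4 at depth 8
  del 238.0.0.0/8 (clear depth 8)
  add 0.0.0.0/0 -> H4 at depth 0
  add 238.192.0.0/12 -> H2 at depth 12
  add 26.160.0.0/12 -> H2 at depth 12
  add 136.0.0.0/8 -> H6 at depth 8
  Q 136.0.191.196: descend 10001000 ; hops seen [H4,H6] ; pick H6
  add 136.201.175.0/24 -> H1 at depth 24
  Q 238.192.179.77: descend 111011101100 ; hops seen [H4,H2] ; pick H2
  add 136.201.0.0/16 -> H6 at depth 16
  add 0.0.0.0/0 -> H5 at depth 0
  add 129.152.0.0/13 -> H4 at depth 13
  add 129.0.0.0/8 -> H6 at depth 8
  add 26.171.224.0/20 -> H5 at depth 20
  add 136.201.175.175/32 -> H6 at depth 32
  del 136.201.175.175/32 (clear depth 32)
  del 136.201.175.0/24 (clear depth 24)
  Q 26.160.1.206: descend 000110101010 ; hops seen [H5,H2] ; pick H2
  add 26.171.232.0/24 -> H0 at depth 24
  add 129.159.136.0/21 -> H0 at depth 21
  add 26.160.0.0/12 -> H0 at depth 12
  del 26.171.232.0/24 (clear depth 24)
  del 129.159.136.0/21 (clear depth 21)
  add 0.0.0.0/0 -> H0 at depth 0
  add 0.0.0.0/0 -> H6 at depth 0
  Q 75.199.110.70: descend 0 ; hops seen [H6] ; pick H6
  Q 65.236.137.76: descend 0 ; hops seen [H6] ; pick H6
  add 26.171.232.84/30 -> H1 at depth 30
  Q 26.161.106.144: descend 000110101010 ; hops seen [H6,H0] ; pick H0
  add 129.144.0.0/12 -> H4 at depth 12

== LOOKUPS ==
["H6","H2","H2","H6","H6","H0"]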